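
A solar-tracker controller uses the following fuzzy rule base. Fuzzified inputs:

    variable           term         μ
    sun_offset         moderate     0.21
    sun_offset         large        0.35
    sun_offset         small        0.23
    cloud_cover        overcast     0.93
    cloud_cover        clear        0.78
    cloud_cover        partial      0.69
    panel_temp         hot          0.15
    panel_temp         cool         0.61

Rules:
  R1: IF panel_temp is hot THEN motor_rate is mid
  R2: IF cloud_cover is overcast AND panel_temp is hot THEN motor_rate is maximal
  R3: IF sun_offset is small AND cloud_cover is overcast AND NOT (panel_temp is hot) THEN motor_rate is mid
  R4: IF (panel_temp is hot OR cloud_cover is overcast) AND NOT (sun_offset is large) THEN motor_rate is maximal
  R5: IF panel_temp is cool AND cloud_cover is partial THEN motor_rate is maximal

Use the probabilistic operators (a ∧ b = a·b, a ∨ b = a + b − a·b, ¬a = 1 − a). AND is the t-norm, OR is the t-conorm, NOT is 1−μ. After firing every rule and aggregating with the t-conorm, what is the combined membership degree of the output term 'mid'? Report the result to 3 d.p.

0.305

R1: hot=0.15 → w = 0.1500
R2: overcast=0.93, hot=0.15; AND[a·b] → w = 0.1395
R3: small=0.23, overcast=0.93, ¬hot=1−0.15=0.85; AND[a·b] → w = 0.1818
R4: (hot=0.15 OR overcast=0.93) = 0.9405; AND[a·b] with ¬large=1−0.35=0.65 → w = 0.6113
R5: cool=0.61, partial=0.69; AND[a·b] → w = 0.4209
Rules with consequent 'mid': {R1, R3} → strengths 0.1500, 0.1818
Aggregate via t-conorm [a + b − a·b]: 0.3045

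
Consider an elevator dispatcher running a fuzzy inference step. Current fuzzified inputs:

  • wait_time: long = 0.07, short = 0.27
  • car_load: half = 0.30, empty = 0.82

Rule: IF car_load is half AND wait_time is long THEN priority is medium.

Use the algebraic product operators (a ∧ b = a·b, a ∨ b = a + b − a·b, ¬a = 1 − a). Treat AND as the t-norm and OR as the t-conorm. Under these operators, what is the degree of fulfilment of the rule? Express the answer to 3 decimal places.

0.021

firing strength: half=0.30, long=0.07; AND[a·b] → w = 0.0210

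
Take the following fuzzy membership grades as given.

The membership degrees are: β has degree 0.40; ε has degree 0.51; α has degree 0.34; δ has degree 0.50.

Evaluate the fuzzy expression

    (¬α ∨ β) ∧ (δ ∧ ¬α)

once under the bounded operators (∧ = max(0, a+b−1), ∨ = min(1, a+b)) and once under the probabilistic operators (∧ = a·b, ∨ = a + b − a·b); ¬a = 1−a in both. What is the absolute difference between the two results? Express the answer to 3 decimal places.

0.103

Under bounded:
  ¬α = 1 − 0.34 = 0.66
  ¬α ∨ β = min(1, a+b) on (0.66, 0.40) = 1.00
  ¬α = 1 − 0.34 = 0.66
  δ ∧ ¬α = max(0, a+b−1) on (0.50, 0.66) = 0.16
  (¬α ∨ β) ∧ (δ ∧ ¬α) = max(0, a+b−1) on (1.00, 0.16) = 0.16
  → value = 0.1600
Under probabilistic:
  ¬α = 1 − 0.3400 = 0.6600
  ¬α ∨ β = a + b − a·b on (0.6600, 0.4000) = 0.7960
  ¬α = 1 − 0.3400 = 0.6600
  δ ∧ ¬α = a·b on (0.5000, 0.6600) = 0.3300
  (¬α ∨ β) ∧ (δ ∧ ¬α) = a·b on (0.7960, 0.3300) = 0.2627
  → value = 0.2627
|0.1600 − 0.2627| = 0.103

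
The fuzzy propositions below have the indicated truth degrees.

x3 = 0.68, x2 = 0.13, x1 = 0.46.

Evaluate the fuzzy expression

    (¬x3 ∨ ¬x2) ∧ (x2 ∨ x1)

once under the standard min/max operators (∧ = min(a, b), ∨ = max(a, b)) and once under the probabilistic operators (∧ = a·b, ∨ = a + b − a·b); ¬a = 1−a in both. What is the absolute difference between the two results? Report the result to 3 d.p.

0.023

Under standard min/max:
  ¬x3 = 1 − 0.68 = 0.32
  ¬x2 = 1 − 0.13 = 0.87
  ¬x3 ∨ ¬x2 = max(a, b) on (0.32, 0.87) = 0.87
  x2 ∨ x1 = max(a, b) on (0.13, 0.46) = 0.46
  (¬x3 ∨ ¬x2) ∧ (x2 ∨ x1) = min(a, b) on (0.87, 0.46) = 0.46
  → value = 0.4600
Under probabilistic:
  ¬x3 = 1 − 0.6800 = 0.3200
  ¬x2 = 1 − 0.1300 = 0.8700
  ¬x3 ∨ ¬x2 = a + b − a·b on (0.3200, 0.8700) = 0.9116
  x2 ∨ x1 = a + b − a·b on (0.1300, 0.4600) = 0.5302
  (¬x3 ∨ ¬x2) ∧ (x2 ∨ x1) = a·b on (0.9116, 0.5302) = 0.4833
  → value = 0.4833
|0.4600 − 0.4833| = 0.023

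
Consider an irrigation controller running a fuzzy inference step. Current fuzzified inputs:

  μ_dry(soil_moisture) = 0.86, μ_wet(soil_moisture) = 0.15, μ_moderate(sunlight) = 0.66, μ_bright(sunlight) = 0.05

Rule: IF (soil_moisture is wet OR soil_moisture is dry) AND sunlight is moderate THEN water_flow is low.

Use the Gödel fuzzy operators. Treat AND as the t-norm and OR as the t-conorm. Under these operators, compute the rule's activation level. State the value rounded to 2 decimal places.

0.66

firing strength: (wet=0.15 OR dry=0.86) = 0.86; AND[min(a, b)] with moderate=0.66 → w = 0.66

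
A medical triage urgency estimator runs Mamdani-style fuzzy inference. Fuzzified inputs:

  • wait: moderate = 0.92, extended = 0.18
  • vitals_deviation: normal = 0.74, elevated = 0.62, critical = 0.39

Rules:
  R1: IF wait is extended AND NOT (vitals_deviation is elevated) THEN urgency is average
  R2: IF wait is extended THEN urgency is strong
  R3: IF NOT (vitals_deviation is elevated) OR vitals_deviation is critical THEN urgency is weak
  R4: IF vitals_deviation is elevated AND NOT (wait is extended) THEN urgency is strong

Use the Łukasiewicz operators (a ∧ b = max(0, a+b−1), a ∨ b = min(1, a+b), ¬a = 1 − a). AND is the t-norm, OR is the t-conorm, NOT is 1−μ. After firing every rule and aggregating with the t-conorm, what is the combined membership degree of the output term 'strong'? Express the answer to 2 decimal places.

0.62

R1: extended=0.18, ¬elevated=1−0.62=0.38; AND[max(0, a+b−1)] → w = 0.00
R2: extended=0.18 → w = 0.18
R3: ¬elevated=1−0.62=0.38, critical=0.39; OR[min(1, a+b)] → w = 0.77
R4: elevated=0.62, ¬extended=1−0.18=0.82; AND[max(0, a+b−1)] → w = 0.44
Rules with consequent 'strong': {R2, R4} → strengths 0.18, 0.44
Aggregate via t-conorm [min(1, a+b)]: 0.62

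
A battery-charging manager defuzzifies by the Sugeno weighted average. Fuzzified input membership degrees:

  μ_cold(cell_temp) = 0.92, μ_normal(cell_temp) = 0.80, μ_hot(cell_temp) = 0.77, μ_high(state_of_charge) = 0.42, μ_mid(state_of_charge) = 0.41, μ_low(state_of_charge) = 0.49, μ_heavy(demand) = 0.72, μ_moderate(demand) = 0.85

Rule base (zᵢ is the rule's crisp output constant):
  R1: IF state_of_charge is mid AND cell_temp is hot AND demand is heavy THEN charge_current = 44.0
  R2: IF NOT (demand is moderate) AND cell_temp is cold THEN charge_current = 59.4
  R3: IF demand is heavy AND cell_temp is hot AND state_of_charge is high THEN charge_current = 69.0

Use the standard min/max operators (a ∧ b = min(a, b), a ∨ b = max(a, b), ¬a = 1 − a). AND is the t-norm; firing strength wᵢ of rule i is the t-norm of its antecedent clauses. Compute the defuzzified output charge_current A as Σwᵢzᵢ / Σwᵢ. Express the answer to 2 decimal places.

R1 (z=44.0): mid=0.41, hot=0.77, heavy=0.72; AND[min(a, b)] → w = 0.41
R2 (z=59.4): ¬moderate=1−0.85=0.15, cold=0.92; AND[min(a, b)] → w = 0.15
R3 (z=69.0): heavy=0.72, hot=0.77, high=0.42; AND[min(a, b)] → w = 0.42
Weighted average = (0.41·44.0 + 0.15·59.4 + 0.42·69.0) / (0.41 + 0.15 + 0.42)
  = 55.9300 / 0.9800 = 57.07

57.07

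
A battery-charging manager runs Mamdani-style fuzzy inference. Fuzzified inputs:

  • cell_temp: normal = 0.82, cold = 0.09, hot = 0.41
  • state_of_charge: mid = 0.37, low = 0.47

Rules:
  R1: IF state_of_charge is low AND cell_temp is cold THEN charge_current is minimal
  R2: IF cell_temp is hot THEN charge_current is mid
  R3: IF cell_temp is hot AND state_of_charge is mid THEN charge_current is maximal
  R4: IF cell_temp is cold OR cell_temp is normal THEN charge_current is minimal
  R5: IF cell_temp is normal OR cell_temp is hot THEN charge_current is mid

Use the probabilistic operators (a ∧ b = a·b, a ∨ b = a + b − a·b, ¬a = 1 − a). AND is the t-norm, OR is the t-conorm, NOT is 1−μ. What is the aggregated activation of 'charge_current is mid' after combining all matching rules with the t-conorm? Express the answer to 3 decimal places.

R1: low=0.47, cold=0.09; AND[a·b] → w = 0.0423
R2: hot=0.41 → w = 0.4100
R3: hot=0.41, mid=0.37; AND[a·b] → w = 0.1517
R4: cold=0.09, normal=0.82; OR[a + b − a·b] → w = 0.8362
R5: normal=0.82, hot=0.41; OR[a + b − a·b] → w = 0.8938
Rules with consequent 'mid': {R2, R5} → strengths 0.4100, 0.8938
Aggregate via t-conorm [a + b − a·b]: 0.9373

0.937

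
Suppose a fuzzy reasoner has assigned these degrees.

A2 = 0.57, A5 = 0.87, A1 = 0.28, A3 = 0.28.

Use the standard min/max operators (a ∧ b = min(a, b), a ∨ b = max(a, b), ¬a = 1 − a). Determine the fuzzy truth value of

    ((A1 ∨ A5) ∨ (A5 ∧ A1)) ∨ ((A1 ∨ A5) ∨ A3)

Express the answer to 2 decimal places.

A1 ∨ A5 = max(a, b) on (0.28, 0.87) = 0.87
A5 ∧ A1 = min(a, b) on (0.87, 0.28) = 0.28
(A1 ∨ A5) ∨ (A5 ∧ A1) = max(a, b) on (0.87, 0.28) = 0.87
A1 ∨ A5 = max(a, b) on (0.28, 0.87) = 0.87
(A1 ∨ A5) ∨ A3 = max(a, b) on (0.87, 0.28) = 0.87
((A1 ∨ A5) ∨ (A5 ∧ A1)) ∨ ((A1 ∨ A5) ∨ A3) = max(a, b) on (0.87, 0.87) = 0.87

0.87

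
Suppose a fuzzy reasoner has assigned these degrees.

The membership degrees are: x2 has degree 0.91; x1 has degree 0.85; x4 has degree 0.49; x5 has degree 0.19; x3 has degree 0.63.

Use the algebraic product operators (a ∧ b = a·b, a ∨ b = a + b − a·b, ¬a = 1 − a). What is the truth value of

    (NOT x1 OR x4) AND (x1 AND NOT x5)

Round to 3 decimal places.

0.390

NOT x1 = 1 − 0.8500 = 0.1500
NOT x1 OR x4 = a + b − a·b on (0.1500, 0.4900) = 0.5665
NOT x5 = 1 − 0.1900 = 0.8100
x1 AND NOT x5 = a·b on (0.8500, 0.8100) = 0.6885
(NOT x1 OR x4) AND (x1 AND NOT x5) = a·b on (0.5665, 0.6885) = 0.3900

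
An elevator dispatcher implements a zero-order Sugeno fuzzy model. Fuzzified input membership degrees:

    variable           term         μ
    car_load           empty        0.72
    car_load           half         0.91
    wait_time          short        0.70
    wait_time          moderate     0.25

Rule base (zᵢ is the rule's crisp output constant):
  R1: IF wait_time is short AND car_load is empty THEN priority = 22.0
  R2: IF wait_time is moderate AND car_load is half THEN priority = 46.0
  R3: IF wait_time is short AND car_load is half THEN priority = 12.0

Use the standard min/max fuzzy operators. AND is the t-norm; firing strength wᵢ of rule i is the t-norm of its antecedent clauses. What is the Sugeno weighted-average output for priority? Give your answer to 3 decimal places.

21.394

R1 (z=22.0): short=0.70, empty=0.72; AND[min(a, b)] → w = 0.70
R2 (z=46.0): moderate=0.25, half=0.91; AND[min(a, b)] → w = 0.25
R3 (z=12.0): short=0.70, half=0.91; AND[min(a, b)] → w = 0.70
Weighted average = (0.70·22.0 + 0.25·46.0 + 0.70·12.0) / (0.70 + 0.25 + 0.70)
  = 35.3000 / 1.6500 = 21.394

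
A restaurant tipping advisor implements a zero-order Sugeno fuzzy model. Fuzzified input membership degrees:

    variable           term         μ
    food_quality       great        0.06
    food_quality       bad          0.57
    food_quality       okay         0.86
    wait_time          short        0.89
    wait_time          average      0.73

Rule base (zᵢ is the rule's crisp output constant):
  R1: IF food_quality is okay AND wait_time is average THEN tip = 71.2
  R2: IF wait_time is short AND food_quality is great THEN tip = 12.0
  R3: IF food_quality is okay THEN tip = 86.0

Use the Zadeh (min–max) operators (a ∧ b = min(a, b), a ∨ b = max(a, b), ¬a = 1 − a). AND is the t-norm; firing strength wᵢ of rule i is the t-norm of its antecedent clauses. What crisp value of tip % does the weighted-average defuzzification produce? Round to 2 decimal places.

R1 (z=71.2): okay=0.86, average=0.73; AND[min(a, b)] → w = 0.73
R2 (z=12.0): short=0.89, great=0.06; AND[min(a, b)] → w = 0.06
R3 (z=86.0): okay=0.86 → w = 0.86
Weighted average = (0.73·71.2 + 0.06·12.0 + 0.86·86.0) / (0.73 + 0.06 + 0.86)
  = 126.6560 / 1.6500 = 76.76

76.76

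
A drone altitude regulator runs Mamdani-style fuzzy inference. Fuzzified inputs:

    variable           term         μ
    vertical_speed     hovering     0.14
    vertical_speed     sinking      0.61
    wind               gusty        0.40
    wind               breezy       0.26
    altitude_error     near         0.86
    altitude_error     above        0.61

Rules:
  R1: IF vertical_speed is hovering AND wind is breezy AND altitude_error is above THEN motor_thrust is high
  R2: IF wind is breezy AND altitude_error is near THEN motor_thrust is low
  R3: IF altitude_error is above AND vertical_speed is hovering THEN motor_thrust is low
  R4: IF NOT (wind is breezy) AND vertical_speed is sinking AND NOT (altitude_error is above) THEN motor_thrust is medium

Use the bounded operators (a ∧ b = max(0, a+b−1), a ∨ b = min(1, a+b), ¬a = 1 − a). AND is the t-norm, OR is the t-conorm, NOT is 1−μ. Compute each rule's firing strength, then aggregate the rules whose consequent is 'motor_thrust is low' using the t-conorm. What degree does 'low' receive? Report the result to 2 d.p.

R1: hovering=0.14, breezy=0.26, above=0.61; AND[max(0, a+b−1)] → w = 0.00
R2: breezy=0.26, near=0.86; AND[max(0, a+b−1)] → w = 0.12
R3: above=0.61, hovering=0.14; AND[max(0, a+b−1)] → w = 0.00
R4: ¬breezy=1−0.26=0.74, sinking=0.61, ¬above=1−0.61=0.39; AND[max(0, a+b−1)] → w = 0.00
Rules with consequent 'low': {R2, R3} → strengths 0.12, 0.00
Aggregate via t-conorm [min(1, a+b)]: 0.12

0.12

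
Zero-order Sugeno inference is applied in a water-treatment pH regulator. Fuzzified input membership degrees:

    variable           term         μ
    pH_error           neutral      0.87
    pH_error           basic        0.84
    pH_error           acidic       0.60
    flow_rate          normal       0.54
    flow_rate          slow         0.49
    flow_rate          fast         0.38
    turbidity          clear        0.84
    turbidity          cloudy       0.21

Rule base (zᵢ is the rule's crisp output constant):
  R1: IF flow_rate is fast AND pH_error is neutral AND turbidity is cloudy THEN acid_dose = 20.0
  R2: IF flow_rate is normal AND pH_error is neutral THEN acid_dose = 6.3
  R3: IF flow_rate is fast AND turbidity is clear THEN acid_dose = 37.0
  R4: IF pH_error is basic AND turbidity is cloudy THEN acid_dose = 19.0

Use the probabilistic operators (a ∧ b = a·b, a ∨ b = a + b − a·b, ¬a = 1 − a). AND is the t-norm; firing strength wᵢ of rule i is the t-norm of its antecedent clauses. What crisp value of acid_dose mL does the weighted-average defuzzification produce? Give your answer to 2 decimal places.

R1 (z=20.0): fast=0.38, neutral=0.87, cloudy=0.21; AND[a·b] → w = 0.0694
R2 (z=6.3): normal=0.54, neutral=0.87; AND[a·b] → w = 0.4698
R3 (z=37.0): fast=0.38, clear=0.84; AND[a·b] → w = 0.3192
R4 (z=19.0): basic=0.84, cloudy=0.21; AND[a·b] → w = 0.1764
Weighted average = (0.0694·20.0 + 0.4698·6.3 + 0.3192·37.0 + 0.1764·19.0) / (0.0694 + 0.4698 + 0.3192 + 0.1764)
  = 19.5103 / 1.0348 = 18.85

18.85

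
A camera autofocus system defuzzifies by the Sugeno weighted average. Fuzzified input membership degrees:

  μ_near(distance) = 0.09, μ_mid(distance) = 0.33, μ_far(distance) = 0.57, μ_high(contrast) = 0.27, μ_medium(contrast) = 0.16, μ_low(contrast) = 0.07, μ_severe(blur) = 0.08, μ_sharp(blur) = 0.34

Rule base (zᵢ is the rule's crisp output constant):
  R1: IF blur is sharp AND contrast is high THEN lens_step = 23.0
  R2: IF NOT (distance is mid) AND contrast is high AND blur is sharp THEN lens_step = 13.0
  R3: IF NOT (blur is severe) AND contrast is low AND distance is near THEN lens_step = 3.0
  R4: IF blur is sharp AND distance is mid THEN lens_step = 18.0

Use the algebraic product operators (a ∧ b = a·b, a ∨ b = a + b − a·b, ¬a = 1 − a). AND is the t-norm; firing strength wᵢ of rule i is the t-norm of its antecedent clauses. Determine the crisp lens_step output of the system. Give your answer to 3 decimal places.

18.238

R1 (z=23.0): sharp=0.34, high=0.27; AND[a·b] → w = 0.0918
R2 (z=13.0): ¬mid=1−0.33=0.67, high=0.27, sharp=0.34; AND[a·b] → w = 0.0615
R3 (z=3.0): ¬severe=1−0.08=0.92, low=0.07, near=0.09; AND[a·b] → w = 0.0058
R4 (z=18.0): sharp=0.34, mid=0.33; AND[a·b] → w = 0.1122
Weighted average = (0.0918·23.0 + 0.0615·13.0 + 0.0058·3.0 + 0.1122·18.0) / (0.0918 + 0.0615 + 0.0058 + 0.1122)
  = 4.9480 / 0.2713 = 18.238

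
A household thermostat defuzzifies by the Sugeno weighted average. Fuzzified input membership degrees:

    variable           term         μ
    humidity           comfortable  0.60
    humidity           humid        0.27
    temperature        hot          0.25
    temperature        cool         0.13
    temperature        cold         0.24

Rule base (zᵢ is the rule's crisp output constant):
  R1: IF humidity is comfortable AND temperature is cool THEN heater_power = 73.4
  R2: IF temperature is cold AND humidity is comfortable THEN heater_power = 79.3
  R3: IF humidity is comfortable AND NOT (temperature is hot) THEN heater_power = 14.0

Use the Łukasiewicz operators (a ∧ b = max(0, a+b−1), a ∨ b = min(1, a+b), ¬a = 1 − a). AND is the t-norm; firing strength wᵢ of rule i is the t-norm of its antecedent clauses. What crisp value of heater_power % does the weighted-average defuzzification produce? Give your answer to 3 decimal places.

R1 (z=73.4): comfortable=0.60, cool=0.13; AND[max(0, a+b−1)] → w = 0.00
R2 (z=79.3): cold=0.24, comfortable=0.60; AND[max(0, a+b−1)] → w = 0.00
R3 (z=14.0): comfortable=0.60, ¬hot=1−0.25=0.75; AND[max(0, a+b−1)] → w = 0.35
Weighted average = (0.00·73.4 + 0.00·79.3 + 0.35·14.0) / (0.00 + 0.00 + 0.35)
  = 4.9000 / 0.3500 = 14.000

14.000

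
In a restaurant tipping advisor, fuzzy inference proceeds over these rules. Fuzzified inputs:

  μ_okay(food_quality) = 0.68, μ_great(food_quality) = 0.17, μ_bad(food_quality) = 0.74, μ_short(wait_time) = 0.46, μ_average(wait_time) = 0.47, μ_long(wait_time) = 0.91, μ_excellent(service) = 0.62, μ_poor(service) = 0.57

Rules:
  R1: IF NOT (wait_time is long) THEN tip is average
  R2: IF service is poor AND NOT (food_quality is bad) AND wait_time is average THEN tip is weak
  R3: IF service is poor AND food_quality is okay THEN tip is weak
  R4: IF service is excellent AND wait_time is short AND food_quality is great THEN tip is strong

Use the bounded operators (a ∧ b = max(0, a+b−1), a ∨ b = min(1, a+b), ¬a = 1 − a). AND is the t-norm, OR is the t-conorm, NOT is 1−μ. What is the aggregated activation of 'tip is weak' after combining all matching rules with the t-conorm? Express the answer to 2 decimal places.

0.25

R1: ¬long=1−0.91=0.09 → w = 0.09
R2: poor=0.57, ¬bad=1−0.74=0.26, average=0.47; AND[max(0, a+b−1)] → w = 0.00
R3: poor=0.57, okay=0.68; AND[max(0, a+b−1)] → w = 0.25
R4: excellent=0.62, short=0.46, great=0.17; AND[max(0, a+b−1)] → w = 0.00
Rules with consequent 'weak': {R2, R3} → strengths 0.00, 0.25
Aggregate via t-conorm [min(1, a+b)]: 0.25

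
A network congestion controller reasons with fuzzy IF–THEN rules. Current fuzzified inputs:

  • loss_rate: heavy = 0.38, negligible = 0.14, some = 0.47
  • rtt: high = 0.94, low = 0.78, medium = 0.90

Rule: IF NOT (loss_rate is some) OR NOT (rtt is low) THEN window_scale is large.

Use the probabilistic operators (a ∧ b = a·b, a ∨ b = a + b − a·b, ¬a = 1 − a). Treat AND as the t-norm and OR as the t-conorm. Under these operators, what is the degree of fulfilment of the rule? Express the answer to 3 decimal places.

firing strength: ¬some=1−0.47=0.53, ¬low=1−0.78=0.22; OR[a + b − a·b] → w = 0.6334

0.633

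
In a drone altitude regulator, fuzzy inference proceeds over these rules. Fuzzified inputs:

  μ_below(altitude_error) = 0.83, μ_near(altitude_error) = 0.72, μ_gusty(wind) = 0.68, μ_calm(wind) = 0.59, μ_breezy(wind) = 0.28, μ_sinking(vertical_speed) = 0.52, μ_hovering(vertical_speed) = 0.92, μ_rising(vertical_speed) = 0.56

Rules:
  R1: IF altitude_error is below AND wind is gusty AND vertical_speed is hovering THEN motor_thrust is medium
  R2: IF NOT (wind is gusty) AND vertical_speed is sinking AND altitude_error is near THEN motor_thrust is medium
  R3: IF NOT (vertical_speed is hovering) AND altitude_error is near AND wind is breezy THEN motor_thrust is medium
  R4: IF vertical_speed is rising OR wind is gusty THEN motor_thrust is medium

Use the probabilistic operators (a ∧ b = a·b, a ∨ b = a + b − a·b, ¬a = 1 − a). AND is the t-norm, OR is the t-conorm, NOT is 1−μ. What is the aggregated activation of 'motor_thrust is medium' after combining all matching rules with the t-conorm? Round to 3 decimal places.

0.941

R1: below=0.83, gusty=0.68, hovering=0.92; AND[a·b] → w = 0.5192
R2: ¬gusty=1−0.68=0.32, sinking=0.52, near=0.72; AND[a·b] → w = 0.1198
R3: ¬hovering=1−0.92=0.08, near=0.72, breezy=0.28; AND[a·b] → w = 0.0161
R4: rising=0.56, gusty=0.68; OR[a + b − a·b] → w = 0.8592
Rules with consequent 'medium': {R1, R2, R3, R4} → strengths 0.5192, 0.1198, 0.0161, 0.8592
Aggregate via t-conorm [a + b − a·b]: 0.9414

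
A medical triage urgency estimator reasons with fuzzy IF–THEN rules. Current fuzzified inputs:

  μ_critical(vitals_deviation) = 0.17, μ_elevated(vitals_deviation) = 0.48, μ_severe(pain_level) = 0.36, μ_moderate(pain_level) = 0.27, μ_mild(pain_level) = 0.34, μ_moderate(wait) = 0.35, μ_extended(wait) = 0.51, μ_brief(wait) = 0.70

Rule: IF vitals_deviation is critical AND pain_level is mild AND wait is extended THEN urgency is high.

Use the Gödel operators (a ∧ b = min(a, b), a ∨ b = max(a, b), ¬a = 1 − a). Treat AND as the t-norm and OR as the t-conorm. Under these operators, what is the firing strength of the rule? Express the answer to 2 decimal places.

firing strength: critical=0.17, mild=0.34, extended=0.51; AND[min(a, b)] → w = 0.17

0.17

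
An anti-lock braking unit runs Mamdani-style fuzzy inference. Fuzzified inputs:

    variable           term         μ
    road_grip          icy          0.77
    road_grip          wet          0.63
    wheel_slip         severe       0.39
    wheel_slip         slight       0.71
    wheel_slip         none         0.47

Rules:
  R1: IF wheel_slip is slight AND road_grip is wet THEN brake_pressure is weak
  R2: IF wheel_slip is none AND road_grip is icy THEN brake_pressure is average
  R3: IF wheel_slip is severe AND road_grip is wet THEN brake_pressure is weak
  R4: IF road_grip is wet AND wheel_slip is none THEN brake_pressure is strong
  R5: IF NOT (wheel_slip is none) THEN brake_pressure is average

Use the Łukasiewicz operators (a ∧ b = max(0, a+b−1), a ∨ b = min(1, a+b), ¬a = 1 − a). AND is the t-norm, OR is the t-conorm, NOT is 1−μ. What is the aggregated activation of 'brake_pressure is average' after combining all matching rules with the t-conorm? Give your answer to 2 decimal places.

R1: slight=0.71, wet=0.63; AND[max(0, a+b−1)] → w = 0.34
R2: none=0.47, icy=0.77; AND[max(0, a+b−1)] → w = 0.24
R3: severe=0.39, wet=0.63; AND[max(0, a+b−1)] → w = 0.02
R4: wet=0.63, none=0.47; AND[max(0, a+b−1)] → w = 0.10
R5: ¬none=1−0.47=0.53 → w = 0.53
Rules with consequent 'average': {R2, R5} → strengths 0.24, 0.53
Aggregate via t-conorm [min(1, a+b)]: 0.77

0.77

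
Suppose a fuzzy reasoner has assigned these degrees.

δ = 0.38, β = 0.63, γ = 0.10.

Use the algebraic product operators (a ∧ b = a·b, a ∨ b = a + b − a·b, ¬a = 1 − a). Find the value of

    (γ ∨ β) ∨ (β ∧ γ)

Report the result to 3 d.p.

0.688

γ ∨ β = a + b − a·b on (0.1000, 0.6300) = 0.6670
β ∧ γ = a·b on (0.6300, 0.1000) = 0.0630
(γ ∨ β) ∨ (β ∧ γ) = a + b − a·b on (0.6670, 0.0630) = 0.6880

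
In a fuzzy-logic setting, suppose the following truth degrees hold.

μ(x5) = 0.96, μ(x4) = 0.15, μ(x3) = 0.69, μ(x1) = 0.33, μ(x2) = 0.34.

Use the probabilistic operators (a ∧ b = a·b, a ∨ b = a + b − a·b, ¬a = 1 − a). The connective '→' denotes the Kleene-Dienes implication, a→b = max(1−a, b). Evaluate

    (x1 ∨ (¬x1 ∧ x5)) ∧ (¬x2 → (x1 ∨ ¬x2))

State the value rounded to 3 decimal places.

¬x1 = 1 − 0.3300 = 0.6700
¬x1 ∧ x5 = a·b on (0.6700, 0.9600) = 0.6432
x1 ∨ (¬x1 ∧ x5) = a + b − a·b on (0.3300, 0.6432) = 0.7609
¬x2 = 1 − 0.3400 = 0.6600
¬x2 = 1 − 0.3400 = 0.6600
x1 ∨ ¬x2 = a + b − a·b on (0.3300, 0.6600) = 0.7722
¬x2 → (x1 ∨ ¬x2)  [Kleene-Dienes: max(1−a, b)] with a=0.6600, b=0.7722 → 0.7722
(x1 ∨ (¬x1 ∧ x5)) ∧ (¬x2 → (x1 ∨ ¬x2)) = a·b on (0.7609, 0.7722) = 0.5876

0.588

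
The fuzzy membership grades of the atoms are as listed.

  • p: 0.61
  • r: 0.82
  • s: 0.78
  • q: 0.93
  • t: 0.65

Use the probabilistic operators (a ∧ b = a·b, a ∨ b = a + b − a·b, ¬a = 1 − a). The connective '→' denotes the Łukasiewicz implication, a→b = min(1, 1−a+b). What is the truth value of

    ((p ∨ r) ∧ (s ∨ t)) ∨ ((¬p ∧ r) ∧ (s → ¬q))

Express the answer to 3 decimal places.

0.871

p ∨ r = a + b − a·b on (0.6100, 0.8200) = 0.9298
s ∨ t = a + b − a·b on (0.7800, 0.6500) = 0.9230
(p ∨ r) ∧ (s ∨ t) = a·b on (0.9298, 0.9230) = 0.8582
¬p = 1 − 0.6100 = 0.3900
¬p ∧ r = a·b on (0.3900, 0.8200) = 0.3198
¬q = 1 − 0.9300 = 0.0700
s → ¬q  [Łukasiewicz: min(1, 1−a+b)] with a=0.7800, b=0.0700 → 0.2900
(¬p ∧ r) ∧ (s → ¬q) = a·b on (0.3198, 0.2900) = 0.0927
((p ∨ r) ∧ (s ∨ t)) ∨ ((¬p ∧ r) ∧ (s → ¬q)) = a + b − a·b on (0.8582, 0.0927) = 0.8714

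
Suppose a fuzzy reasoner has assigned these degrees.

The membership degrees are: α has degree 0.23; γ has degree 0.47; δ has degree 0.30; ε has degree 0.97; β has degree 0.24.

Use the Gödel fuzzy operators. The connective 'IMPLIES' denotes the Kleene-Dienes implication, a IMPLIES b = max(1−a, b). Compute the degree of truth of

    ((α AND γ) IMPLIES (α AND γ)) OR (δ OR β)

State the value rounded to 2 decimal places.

0.77

α AND γ = min(a, b) on (0.23, 0.47) = 0.23
α AND γ = min(a, b) on (0.23, 0.47) = 0.23
(α AND γ) IMPLIES (α AND γ)  [Kleene-Dienes: max(1−a, b)] with a=0.23, b=0.23 → 0.77
δ OR β = max(a, b) on (0.30, 0.24) = 0.30
((α AND γ) IMPLIES (α AND γ)) OR (δ OR β) = max(a, b) on (0.77, 0.30) = 0.77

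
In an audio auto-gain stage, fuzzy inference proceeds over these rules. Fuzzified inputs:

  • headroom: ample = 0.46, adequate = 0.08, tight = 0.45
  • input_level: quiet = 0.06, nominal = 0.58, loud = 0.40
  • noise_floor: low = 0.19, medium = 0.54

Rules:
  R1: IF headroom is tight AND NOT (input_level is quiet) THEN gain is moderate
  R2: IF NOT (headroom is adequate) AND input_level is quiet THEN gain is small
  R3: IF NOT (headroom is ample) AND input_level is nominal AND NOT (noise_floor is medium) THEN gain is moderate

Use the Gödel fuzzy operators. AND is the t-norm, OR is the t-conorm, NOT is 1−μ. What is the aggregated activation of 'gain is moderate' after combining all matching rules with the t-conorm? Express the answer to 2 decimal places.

0.46

R1: tight=0.45, ¬quiet=1−0.06=0.94; AND[min(a, b)] → w = 0.45
R2: ¬adequate=1−0.08=0.92, quiet=0.06; AND[min(a, b)] → w = 0.06
R3: ¬ample=1−0.46=0.54, nominal=0.58, ¬medium=1−0.54=0.46; AND[min(a, b)] → w = 0.46
Rules with consequent 'moderate': {R1, R3} → strengths 0.45, 0.46
Aggregate via t-conorm [max(a, b)]: 0.46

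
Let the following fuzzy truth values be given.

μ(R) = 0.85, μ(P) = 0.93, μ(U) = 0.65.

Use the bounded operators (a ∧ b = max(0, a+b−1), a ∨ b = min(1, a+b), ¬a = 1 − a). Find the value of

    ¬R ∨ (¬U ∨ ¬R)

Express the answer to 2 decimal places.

¬R = 1 − 0.85 = 0.15
¬U = 1 − 0.65 = 0.35
¬R = 1 − 0.85 = 0.15
¬U ∨ ¬R = min(1, a+b) on (0.35, 0.15) = 0.50
¬R ∨ (¬U ∨ ¬R) = min(1, a+b) on (0.15, 0.50) = 0.65

0.65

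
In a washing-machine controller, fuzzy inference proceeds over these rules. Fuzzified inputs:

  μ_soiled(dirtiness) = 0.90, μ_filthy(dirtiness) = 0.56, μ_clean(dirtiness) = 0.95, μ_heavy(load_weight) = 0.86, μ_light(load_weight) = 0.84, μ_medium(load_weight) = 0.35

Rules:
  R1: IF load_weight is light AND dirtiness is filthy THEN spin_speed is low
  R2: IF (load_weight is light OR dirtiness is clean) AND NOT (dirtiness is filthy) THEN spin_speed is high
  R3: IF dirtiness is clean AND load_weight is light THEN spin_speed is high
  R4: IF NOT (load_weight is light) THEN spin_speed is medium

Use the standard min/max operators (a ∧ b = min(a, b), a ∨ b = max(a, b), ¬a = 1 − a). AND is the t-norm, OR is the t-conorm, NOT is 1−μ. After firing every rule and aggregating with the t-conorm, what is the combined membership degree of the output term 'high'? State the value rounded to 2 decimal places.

R1: light=0.84, filthy=0.56; AND[min(a, b)] → w = 0.56
R2: (light=0.84 OR clean=0.95) = 0.95; AND[min(a, b)] with ¬filthy=1−0.56=0.44 → w = 0.44
R3: clean=0.95, light=0.84; AND[min(a, b)] → w = 0.84
R4: ¬light=1−0.84=0.16 → w = 0.16
Rules with consequent 'high': {R2, R3} → strengths 0.44, 0.84
Aggregate via t-conorm [max(a, b)]: 0.84

0.84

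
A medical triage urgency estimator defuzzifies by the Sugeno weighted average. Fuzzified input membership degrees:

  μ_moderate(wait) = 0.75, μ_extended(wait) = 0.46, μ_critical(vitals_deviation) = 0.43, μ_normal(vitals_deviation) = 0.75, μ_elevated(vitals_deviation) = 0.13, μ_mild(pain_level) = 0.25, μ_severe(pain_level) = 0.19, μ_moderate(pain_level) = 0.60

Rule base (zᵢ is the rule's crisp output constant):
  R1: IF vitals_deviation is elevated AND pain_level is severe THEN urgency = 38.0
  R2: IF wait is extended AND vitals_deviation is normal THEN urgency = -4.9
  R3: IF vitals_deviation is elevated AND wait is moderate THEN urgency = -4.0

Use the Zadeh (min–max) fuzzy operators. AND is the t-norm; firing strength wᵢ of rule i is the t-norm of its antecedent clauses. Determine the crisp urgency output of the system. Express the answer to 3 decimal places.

R1 (z=38.0): elevated=0.13, severe=0.19; AND[min(a, b)] → w = 0.13
R2 (z=-4.9): extended=0.46, normal=0.75; AND[min(a, b)] → w = 0.46
R3 (z=-4.0): elevated=0.13, moderate=0.75; AND[min(a, b)] → w = 0.13
Weighted average = (0.13·38.0 + 0.46·-4.9 + 0.13·-4.0) / (0.13 + 0.46 + 0.13)
  = 2.1660 / 0.7200 = 3.008

3.008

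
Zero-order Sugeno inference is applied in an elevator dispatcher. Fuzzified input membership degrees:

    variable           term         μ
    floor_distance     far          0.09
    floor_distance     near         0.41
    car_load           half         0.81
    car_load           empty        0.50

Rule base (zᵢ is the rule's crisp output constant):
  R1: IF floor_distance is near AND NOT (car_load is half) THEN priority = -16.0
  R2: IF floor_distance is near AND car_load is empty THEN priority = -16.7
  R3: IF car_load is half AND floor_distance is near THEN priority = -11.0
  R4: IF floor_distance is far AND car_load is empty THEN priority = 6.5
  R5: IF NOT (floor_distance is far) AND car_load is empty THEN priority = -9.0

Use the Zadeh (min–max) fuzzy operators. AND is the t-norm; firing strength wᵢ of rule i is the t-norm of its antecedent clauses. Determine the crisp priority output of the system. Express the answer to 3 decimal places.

-11.445

R1 (z=-16.0): near=0.41, ¬half=1−0.81=0.19; AND[min(a, b)] → w = 0.19
R2 (z=-16.7): near=0.41, empty=0.50; AND[min(a, b)] → w = 0.41
R3 (z=-11.0): half=0.81, near=0.41; AND[min(a, b)] → w = 0.41
R4 (z=6.5): far=0.09, empty=0.50; AND[min(a, b)] → w = 0.09
R5 (z=-9.0): ¬far=1−0.09=0.91, empty=0.50; AND[min(a, b)] → w = 0.50
Weighted average = (0.19·-16.0 + 0.41·-16.7 + 0.41·-11.0 + 0.09·6.5 + 0.50·-9.0) / (0.19 + 0.41 + 0.41 + 0.09 + 0.50)
  = -18.3120 / 1.6000 = -11.445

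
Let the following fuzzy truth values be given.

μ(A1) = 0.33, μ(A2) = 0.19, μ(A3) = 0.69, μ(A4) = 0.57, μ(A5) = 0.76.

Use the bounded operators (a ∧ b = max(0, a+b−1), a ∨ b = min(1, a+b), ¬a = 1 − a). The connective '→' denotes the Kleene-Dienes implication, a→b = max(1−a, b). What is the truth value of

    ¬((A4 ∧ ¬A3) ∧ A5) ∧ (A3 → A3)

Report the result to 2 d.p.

0.69

¬A3 = 1 − 0.69 = 0.31
A4 ∧ ¬A3 = max(0, a+b−1) on (0.57, 0.31) = 0.00
(A4 ∧ ¬A3) ∧ A5 = max(0, a+b−1) on (0.00, 0.76) = 0.00
¬((A4 ∧ ¬A3) ∧ A5) = 1 − 0.00 = 1.00
A3 → A3  [Kleene-Dienes: max(1−a, b)] with a=0.69, b=0.69 → 0.69
¬((A4 ∧ ¬A3) ∧ A5) ∧ (A3 → A3) = max(0, a+b−1) on (1.00, 0.69) = 0.69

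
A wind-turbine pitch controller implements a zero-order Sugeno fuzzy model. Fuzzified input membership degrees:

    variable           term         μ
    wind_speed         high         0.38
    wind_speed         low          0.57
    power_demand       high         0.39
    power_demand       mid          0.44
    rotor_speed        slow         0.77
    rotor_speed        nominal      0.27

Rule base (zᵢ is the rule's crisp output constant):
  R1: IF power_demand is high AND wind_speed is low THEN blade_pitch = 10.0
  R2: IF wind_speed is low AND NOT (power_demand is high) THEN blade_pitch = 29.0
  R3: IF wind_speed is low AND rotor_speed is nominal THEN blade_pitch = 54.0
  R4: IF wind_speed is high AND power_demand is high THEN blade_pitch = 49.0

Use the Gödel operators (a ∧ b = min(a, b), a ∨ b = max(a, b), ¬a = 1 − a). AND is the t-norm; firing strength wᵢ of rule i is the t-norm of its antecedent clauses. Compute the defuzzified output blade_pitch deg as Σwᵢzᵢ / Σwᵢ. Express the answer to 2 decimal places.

33.31

R1 (z=10.0): high=0.39, low=0.57; AND[min(a, b)] → w = 0.39
R2 (z=29.0): low=0.57, ¬high=1−0.39=0.61; AND[min(a, b)] → w = 0.57
R3 (z=54.0): low=0.57, nominal=0.27; AND[min(a, b)] → w = 0.27
R4 (z=49.0): high=0.38, high=0.39; AND[min(a, b)] → w = 0.38
Weighted average = (0.39·10.0 + 0.57·29.0 + 0.27·54.0 + 0.38·49.0) / (0.39 + 0.57 + 0.27 + 0.38)
  = 53.6300 / 1.6100 = 33.31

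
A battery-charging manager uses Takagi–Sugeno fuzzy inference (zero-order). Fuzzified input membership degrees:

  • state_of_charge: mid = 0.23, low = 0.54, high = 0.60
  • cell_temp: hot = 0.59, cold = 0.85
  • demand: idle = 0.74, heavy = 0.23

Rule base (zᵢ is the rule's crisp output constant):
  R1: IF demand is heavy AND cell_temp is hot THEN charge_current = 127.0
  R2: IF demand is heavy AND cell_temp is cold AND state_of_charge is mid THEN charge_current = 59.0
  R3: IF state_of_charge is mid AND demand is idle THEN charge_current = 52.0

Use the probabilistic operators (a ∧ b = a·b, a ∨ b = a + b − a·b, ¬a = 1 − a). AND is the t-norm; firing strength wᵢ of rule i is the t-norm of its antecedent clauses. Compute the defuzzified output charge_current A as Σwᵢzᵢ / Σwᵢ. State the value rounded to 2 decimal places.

81.90

R1 (z=127.0): heavy=0.23, hot=0.59; AND[a·b] → w = 0.1357
R2 (z=59.0): heavy=0.23, cold=0.85, mid=0.23; AND[a·b] → w = 0.0450
R3 (z=52.0): mid=0.23, idle=0.74; AND[a·b] → w = 0.1702
Weighted average = (0.1357·127.0 + 0.0450·59.0 + 0.1702·52.0) / (0.1357 + 0.0450 + 0.1702)
  = 28.7372 / 0.3509 = 81.90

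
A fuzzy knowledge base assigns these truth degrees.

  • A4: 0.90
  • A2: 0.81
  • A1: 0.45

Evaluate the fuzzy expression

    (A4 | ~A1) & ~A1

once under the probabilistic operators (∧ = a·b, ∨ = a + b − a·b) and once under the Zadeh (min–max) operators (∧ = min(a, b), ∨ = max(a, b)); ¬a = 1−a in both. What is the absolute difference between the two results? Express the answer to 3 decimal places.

0.025

Under probabilistic:
  ~A1 = 1 − 0.4500 = 0.5500
  A4 | ~A1 = a + b − a·b on (0.9000, 0.5500) = 0.9550
  ~A1 = 1 − 0.4500 = 0.5500
  (A4 | ~A1) & ~A1 = a·b on (0.9550, 0.5500) = 0.5253
  → value = 0.5253
Under Zadeh (min–max):
  ~A1 = 1 − 0.45 = 0.55
  A4 | ~A1 = max(a, b) on (0.90, 0.55) = 0.90
  ~A1 = 1 − 0.45 = 0.55
  (A4 | ~A1) & ~A1 = min(a, b) on (0.90, 0.55) = 0.55
  → value = 0.5500
|0.5253 − 0.5500| = 0.025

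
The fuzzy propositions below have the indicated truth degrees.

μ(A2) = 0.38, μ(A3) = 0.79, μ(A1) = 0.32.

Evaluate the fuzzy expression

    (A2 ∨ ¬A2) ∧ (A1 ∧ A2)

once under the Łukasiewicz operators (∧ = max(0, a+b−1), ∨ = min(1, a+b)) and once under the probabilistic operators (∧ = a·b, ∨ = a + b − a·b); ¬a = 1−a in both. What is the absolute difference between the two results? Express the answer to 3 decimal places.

Under Łukasiewicz:
  ¬A2 = 1 − 0.38 = 0.62
  A2 ∨ ¬A2 = min(1, a+b) on (0.38, 0.62) = 1.00
  A1 ∧ A2 = max(0, a+b−1) on (0.32, 0.38) = 0.00
  (A2 ∨ ¬A2) ∧ (A1 ∧ A2) = max(0, a+b−1) on (1.00, 0.00) = 0.00
  → value = 0.0000
Under probabilistic:
  ¬A2 = 1 − 0.3800 = 0.6200
  A2 ∨ ¬A2 = a + b − a·b on (0.3800, 0.6200) = 0.7644
  A1 ∧ A2 = a·b on (0.3200, 0.3800) = 0.1216
  (A2 ∨ ¬A2) ∧ (A1 ∧ A2) = a·b on (0.7644, 0.1216) = 0.0930
  → value = 0.0930
|0.0000 − 0.0930| = 0.093

0.093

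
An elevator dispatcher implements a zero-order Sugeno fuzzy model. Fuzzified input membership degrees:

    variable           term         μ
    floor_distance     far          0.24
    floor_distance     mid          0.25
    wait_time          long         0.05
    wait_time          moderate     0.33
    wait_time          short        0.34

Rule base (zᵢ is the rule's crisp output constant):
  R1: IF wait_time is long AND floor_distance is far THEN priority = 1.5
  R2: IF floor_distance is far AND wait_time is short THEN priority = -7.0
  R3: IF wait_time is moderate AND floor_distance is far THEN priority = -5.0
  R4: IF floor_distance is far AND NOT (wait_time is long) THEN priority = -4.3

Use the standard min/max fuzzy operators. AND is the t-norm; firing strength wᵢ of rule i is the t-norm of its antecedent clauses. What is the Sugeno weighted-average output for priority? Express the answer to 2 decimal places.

-4.98

R1 (z=1.5): long=0.05, far=0.24; AND[min(a, b)] → w = 0.05
R2 (z=-7.0): far=0.24, short=0.34; AND[min(a, b)] → w = 0.24
R3 (z=-5.0): moderate=0.33, far=0.24; AND[min(a, b)] → w = 0.24
R4 (z=-4.3): far=0.24, ¬long=1−0.05=0.95; AND[min(a, b)] → w = 0.24
Weighted average = (0.05·1.5 + 0.24·-7.0 + 0.24·-5.0 + 0.24·-4.3) / (0.05 + 0.24 + 0.24 + 0.24)
  = -3.8370 / 0.7700 = -4.98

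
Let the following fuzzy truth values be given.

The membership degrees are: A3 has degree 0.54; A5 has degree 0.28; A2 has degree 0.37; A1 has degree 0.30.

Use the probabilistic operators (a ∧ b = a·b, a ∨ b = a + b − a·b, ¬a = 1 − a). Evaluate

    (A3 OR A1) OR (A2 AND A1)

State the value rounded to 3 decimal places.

A3 OR A1 = a + b − a·b on (0.5400, 0.3000) = 0.6780
A2 AND A1 = a·b on (0.3700, 0.3000) = 0.1110
(A3 OR A1) OR (A2 AND A1) = a + b − a·b on (0.6780, 0.1110) = 0.7137

0.714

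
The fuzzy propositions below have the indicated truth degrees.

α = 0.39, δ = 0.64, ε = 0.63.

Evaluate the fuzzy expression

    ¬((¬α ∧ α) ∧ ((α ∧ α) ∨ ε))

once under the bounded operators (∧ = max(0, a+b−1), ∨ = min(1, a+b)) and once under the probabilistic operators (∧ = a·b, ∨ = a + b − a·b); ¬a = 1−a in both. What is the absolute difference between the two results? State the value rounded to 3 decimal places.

Under bounded:
  ¬α = 1 − 0.39 = 0.61
  ¬α ∧ α = max(0, a+b−1) on (0.61, 0.39) = 0.00
  α ∧ α = max(0, a+b−1) on (0.39, 0.39) = 0.00
  (α ∧ α) ∨ ε = min(1, a+b) on (0.00, 0.63) = 0.63
  (¬α ∧ α) ∧ ((α ∧ α) ∨ ε) = max(0, a+b−1) on (0.00, 0.63) = 0.00
  ¬((¬α ∧ α) ∧ ((α ∧ α) ∨ ε)) = 1 − 0.00 = 1.00
  → value = 1.0000
Under probabilistic:
  ¬α = 1 − 0.3900 = 0.6100
  ¬α ∧ α = a·b on (0.6100, 0.3900) = 0.2379
  α ∧ α = a·b on (0.3900, 0.3900) = 0.1521
  (α ∧ α) ∨ ε = a + b − a·b on (0.1521, 0.6300) = 0.6863
  (¬α ∧ α) ∧ ((α ∧ α) ∨ ε) = a·b on (0.2379, 0.6863) = 0.1633
  ¬((¬α ∧ α) ∧ ((α ∧ α) ∨ ε)) = 1 − 0.1633 = 0.8367
  → value = 0.8367
|1.0000 − 0.8367| = 0.163

0.163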